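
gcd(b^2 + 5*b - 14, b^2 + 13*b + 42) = b + 7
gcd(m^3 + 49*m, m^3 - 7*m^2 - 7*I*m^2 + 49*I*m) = m^2 - 7*I*m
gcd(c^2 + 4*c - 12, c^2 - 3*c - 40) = 1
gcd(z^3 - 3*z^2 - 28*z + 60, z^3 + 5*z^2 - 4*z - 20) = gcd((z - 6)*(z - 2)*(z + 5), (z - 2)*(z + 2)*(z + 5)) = z^2 + 3*z - 10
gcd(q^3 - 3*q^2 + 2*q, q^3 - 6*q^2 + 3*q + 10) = q - 2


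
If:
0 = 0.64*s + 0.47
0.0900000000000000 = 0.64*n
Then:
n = 0.14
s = -0.73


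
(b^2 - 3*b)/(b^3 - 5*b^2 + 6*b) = 1/(b - 2)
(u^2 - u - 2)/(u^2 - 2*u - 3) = (u - 2)/(u - 3)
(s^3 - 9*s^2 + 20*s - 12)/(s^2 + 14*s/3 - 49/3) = 3*(s^3 - 9*s^2 + 20*s - 12)/(3*s^2 + 14*s - 49)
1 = 1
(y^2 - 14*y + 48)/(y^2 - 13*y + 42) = (y - 8)/(y - 7)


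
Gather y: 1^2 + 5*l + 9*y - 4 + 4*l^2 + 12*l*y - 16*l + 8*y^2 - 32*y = 4*l^2 - 11*l + 8*y^2 + y*(12*l - 23) - 3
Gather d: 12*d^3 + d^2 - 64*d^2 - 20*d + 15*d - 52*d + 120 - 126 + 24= 12*d^3 - 63*d^2 - 57*d + 18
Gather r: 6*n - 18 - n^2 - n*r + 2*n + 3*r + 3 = -n^2 + 8*n + r*(3 - n) - 15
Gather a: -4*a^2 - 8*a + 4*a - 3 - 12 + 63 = -4*a^2 - 4*a + 48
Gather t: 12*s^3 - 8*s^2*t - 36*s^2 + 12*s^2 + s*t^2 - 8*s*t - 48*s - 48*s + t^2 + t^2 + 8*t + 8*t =12*s^3 - 24*s^2 - 96*s + t^2*(s + 2) + t*(-8*s^2 - 8*s + 16)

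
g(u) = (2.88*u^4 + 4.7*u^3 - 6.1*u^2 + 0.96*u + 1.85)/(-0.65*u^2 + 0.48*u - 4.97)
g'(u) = (1.3*u - 0.48)*(2.88*u^4 + 4.7*u^3 - 6.1*u^2 + 0.96*u + 1.85)/(-0.65*u^2 + 0.48*u - 4.97)^2 + (11.52*u^3 + 14.1*u^2 - 12.2*u + 0.96)/(-0.65*u^2 + 0.48*u - 4.97)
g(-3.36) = -8.52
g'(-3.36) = 13.98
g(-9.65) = -287.68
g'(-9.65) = 73.77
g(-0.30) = -0.18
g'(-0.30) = -1.11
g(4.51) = -93.89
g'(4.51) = -48.92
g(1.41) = -2.80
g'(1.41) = -7.21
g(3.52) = -50.89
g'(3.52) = -37.65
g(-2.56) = -0.41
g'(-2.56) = 6.42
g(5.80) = -165.41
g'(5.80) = -61.72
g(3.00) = -33.05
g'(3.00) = -30.84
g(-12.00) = -486.05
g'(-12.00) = 95.02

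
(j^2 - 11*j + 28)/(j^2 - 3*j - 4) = (j - 7)/(j + 1)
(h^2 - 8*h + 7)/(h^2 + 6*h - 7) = (h - 7)/(h + 7)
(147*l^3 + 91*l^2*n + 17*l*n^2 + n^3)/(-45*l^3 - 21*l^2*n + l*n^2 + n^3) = (-49*l^2 - 14*l*n - n^2)/(15*l^2 + 2*l*n - n^2)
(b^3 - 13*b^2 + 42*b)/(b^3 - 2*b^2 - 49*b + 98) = b*(b - 6)/(b^2 + 5*b - 14)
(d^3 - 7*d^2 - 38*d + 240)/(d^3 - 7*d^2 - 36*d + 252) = (d^2 - 13*d + 40)/(d^2 - 13*d + 42)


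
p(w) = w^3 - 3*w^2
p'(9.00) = 189.00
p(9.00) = 486.00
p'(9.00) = 189.00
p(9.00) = 486.00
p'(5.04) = 45.96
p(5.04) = 51.82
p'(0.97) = -3.00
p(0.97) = -1.91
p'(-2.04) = 24.72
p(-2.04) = -20.97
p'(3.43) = 14.71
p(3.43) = 5.06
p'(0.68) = -2.69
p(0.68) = -1.07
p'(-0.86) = 7.38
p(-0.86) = -2.85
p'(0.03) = -0.18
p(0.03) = -0.00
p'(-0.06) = 0.37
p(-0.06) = -0.01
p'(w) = 3*w^2 - 6*w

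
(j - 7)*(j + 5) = j^2 - 2*j - 35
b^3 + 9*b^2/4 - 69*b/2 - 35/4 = (b - 5)*(b + 1/4)*(b + 7)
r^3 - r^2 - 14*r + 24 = (r - 3)*(r - 2)*(r + 4)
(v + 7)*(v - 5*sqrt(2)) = v^2 - 5*sqrt(2)*v + 7*v - 35*sqrt(2)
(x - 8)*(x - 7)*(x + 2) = x^3 - 13*x^2 + 26*x + 112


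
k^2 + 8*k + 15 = (k + 3)*(k + 5)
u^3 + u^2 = u^2*(u + 1)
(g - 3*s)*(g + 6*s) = g^2 + 3*g*s - 18*s^2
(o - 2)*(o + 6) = o^2 + 4*o - 12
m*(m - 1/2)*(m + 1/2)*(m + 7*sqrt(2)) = m^4 + 7*sqrt(2)*m^3 - m^2/4 - 7*sqrt(2)*m/4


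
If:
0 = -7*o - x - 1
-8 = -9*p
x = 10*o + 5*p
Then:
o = -49/153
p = 8/9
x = 190/153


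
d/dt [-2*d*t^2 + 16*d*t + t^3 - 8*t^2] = -4*d*t + 16*d + 3*t^2 - 16*t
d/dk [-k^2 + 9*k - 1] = 9 - 2*k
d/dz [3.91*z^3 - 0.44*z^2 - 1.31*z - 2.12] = 11.73*z^2 - 0.88*z - 1.31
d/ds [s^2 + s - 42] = 2*s + 1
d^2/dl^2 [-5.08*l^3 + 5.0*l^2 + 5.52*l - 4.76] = 10.0 - 30.48*l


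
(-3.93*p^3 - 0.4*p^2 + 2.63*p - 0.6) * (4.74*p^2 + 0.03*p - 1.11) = -18.6282*p^5 - 2.0139*p^4 + 16.8165*p^3 - 2.3211*p^2 - 2.9373*p + 0.666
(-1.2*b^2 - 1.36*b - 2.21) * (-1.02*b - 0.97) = 1.224*b^3 + 2.5512*b^2 + 3.5734*b + 2.1437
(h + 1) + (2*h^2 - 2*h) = 2*h^2 - h + 1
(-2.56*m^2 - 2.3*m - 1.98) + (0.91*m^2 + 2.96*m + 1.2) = -1.65*m^2 + 0.66*m - 0.78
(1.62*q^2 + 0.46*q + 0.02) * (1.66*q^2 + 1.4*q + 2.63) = 2.6892*q^4 + 3.0316*q^3 + 4.9378*q^2 + 1.2378*q + 0.0526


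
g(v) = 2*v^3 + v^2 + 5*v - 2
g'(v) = 6*v^2 + 2*v + 5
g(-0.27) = -3.32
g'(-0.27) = 4.90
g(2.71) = 58.70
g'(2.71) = 54.48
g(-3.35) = -82.72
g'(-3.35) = 65.64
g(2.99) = 75.35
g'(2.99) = 64.62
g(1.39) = 12.25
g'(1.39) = 19.37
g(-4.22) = -155.59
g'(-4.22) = 103.41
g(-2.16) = -28.29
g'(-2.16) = 28.67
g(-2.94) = -58.88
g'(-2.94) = 50.98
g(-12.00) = -3374.00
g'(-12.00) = 845.00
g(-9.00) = -1424.00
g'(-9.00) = 473.00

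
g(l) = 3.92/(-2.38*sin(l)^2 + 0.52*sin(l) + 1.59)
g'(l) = 3.92*(4.76*sin(l)*cos(l) - 0.52*cos(l))/(-2.38*sin(l)^2 + 0.52*sin(l) + 1.59)^2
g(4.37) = -3.88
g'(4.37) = 6.44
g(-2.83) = 3.25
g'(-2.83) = 5.07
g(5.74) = 5.72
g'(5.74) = -21.29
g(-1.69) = -3.08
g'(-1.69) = 1.51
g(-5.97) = 2.57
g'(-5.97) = 1.52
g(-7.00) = 17.73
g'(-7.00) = -220.52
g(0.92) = 7.88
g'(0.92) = 31.38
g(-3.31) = 2.43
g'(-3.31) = -0.41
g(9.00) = 2.80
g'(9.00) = -2.63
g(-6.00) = 2.53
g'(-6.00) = 1.27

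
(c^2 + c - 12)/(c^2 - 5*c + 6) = (c + 4)/(c - 2)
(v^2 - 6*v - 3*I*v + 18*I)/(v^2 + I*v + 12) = (v - 6)/(v + 4*I)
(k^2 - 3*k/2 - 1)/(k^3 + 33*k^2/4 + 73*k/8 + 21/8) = 4*(k - 2)/(4*k^2 + 31*k + 21)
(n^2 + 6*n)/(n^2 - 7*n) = (n + 6)/(n - 7)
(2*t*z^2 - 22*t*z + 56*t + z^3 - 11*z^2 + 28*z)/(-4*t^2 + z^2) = (z^2 - 11*z + 28)/(-2*t + z)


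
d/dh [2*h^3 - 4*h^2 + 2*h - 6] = 6*h^2 - 8*h + 2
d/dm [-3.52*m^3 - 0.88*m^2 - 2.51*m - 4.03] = -10.56*m^2 - 1.76*m - 2.51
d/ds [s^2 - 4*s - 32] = 2*s - 4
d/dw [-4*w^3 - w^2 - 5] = 2*w*(-6*w - 1)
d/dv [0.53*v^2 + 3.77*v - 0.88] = 1.06*v + 3.77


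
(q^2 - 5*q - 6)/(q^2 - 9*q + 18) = (q + 1)/(q - 3)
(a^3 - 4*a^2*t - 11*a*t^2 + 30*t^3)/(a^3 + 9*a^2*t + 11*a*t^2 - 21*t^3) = (-a^2 + 7*a*t - 10*t^2)/(-a^2 - 6*a*t + 7*t^2)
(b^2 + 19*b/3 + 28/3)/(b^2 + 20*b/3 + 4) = (3*b^2 + 19*b + 28)/(3*b^2 + 20*b + 12)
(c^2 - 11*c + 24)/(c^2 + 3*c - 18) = (c - 8)/(c + 6)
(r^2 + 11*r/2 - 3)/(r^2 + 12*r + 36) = (r - 1/2)/(r + 6)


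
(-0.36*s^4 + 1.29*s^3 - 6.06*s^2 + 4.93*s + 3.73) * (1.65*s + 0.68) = -0.594*s^5 + 1.8837*s^4 - 9.1218*s^3 + 4.0137*s^2 + 9.5069*s + 2.5364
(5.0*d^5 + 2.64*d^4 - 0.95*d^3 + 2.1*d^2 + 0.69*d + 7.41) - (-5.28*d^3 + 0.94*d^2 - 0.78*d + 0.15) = 5.0*d^5 + 2.64*d^4 + 4.33*d^3 + 1.16*d^2 + 1.47*d + 7.26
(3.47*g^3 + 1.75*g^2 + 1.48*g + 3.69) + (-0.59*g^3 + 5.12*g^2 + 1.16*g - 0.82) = 2.88*g^3 + 6.87*g^2 + 2.64*g + 2.87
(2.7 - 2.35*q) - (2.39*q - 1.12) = 3.82 - 4.74*q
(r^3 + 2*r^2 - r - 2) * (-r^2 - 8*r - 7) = -r^5 - 10*r^4 - 22*r^3 - 4*r^2 + 23*r + 14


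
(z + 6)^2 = z^2 + 12*z + 36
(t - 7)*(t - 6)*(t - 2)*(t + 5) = t^4 - 10*t^3 - 7*t^2 + 256*t - 420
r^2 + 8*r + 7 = (r + 1)*(r + 7)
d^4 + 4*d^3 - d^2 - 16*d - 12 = (d - 2)*(d + 1)*(d + 2)*(d + 3)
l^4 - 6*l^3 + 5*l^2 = l^2*(l - 5)*(l - 1)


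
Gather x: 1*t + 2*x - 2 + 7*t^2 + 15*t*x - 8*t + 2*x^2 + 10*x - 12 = 7*t^2 - 7*t + 2*x^2 + x*(15*t + 12) - 14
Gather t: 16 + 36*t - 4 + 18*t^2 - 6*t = 18*t^2 + 30*t + 12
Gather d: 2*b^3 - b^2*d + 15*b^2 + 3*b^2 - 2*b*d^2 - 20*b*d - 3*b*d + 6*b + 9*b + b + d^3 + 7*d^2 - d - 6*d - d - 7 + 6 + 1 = 2*b^3 + 18*b^2 + 16*b + d^3 + d^2*(7 - 2*b) + d*(-b^2 - 23*b - 8)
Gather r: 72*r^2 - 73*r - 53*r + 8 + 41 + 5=72*r^2 - 126*r + 54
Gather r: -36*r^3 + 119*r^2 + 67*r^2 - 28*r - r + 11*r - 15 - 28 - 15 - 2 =-36*r^3 + 186*r^2 - 18*r - 60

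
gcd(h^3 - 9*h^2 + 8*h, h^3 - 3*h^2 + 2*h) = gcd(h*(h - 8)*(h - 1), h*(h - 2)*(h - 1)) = h^2 - h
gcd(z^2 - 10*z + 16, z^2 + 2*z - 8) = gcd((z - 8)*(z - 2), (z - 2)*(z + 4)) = z - 2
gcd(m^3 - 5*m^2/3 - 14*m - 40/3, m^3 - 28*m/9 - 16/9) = m + 4/3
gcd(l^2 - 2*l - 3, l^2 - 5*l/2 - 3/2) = l - 3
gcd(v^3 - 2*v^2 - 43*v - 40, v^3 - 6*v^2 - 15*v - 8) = v^2 - 7*v - 8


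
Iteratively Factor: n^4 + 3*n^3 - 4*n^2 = (n)*(n^3 + 3*n^2 - 4*n) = n*(n + 4)*(n^2 - n) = n*(n - 1)*(n + 4)*(n)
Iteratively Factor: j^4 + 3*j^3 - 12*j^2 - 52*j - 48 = (j + 3)*(j^3 - 12*j - 16) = (j + 2)*(j + 3)*(j^2 - 2*j - 8) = (j + 2)^2*(j + 3)*(j - 4)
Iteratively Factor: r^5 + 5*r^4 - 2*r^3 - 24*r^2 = (r)*(r^4 + 5*r^3 - 2*r^2 - 24*r) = r^2*(r^3 + 5*r^2 - 2*r - 24) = r^2*(r + 4)*(r^2 + r - 6) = r^2*(r - 2)*(r + 4)*(r + 3)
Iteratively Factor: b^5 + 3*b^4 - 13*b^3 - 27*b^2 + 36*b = (b - 3)*(b^4 + 6*b^3 + 5*b^2 - 12*b) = (b - 3)*(b + 3)*(b^3 + 3*b^2 - 4*b) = b*(b - 3)*(b + 3)*(b^2 + 3*b - 4) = b*(b - 3)*(b + 3)*(b + 4)*(b - 1)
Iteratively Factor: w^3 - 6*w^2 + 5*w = (w)*(w^2 - 6*w + 5) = w*(w - 5)*(w - 1)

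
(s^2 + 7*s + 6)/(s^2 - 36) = (s + 1)/(s - 6)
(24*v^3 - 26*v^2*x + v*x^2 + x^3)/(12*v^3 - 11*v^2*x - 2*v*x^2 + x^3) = (6*v + x)/(3*v + x)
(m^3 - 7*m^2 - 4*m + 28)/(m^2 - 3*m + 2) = (m^2 - 5*m - 14)/(m - 1)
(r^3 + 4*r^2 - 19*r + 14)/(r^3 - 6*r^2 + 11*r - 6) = (r + 7)/(r - 3)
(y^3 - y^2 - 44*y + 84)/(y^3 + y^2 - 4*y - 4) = (y^2 + y - 42)/(y^2 + 3*y + 2)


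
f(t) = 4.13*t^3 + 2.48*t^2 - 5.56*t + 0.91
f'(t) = 12.39*t^2 + 4.96*t - 5.56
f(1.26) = 6.10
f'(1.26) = 20.36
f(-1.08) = 4.60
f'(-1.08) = 3.53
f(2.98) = 115.66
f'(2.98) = 119.25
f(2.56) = 72.22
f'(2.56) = 88.34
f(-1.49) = 1.04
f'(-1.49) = 14.56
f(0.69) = -0.39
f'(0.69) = 3.76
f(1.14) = 3.91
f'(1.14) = 16.20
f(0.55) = -0.71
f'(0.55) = 0.92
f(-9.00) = -2758.94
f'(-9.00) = 953.39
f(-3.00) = -71.60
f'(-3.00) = 91.07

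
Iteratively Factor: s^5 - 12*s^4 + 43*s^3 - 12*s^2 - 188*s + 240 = (s - 5)*(s^4 - 7*s^3 + 8*s^2 + 28*s - 48) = (s - 5)*(s - 4)*(s^3 - 3*s^2 - 4*s + 12) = (s - 5)*(s - 4)*(s + 2)*(s^2 - 5*s + 6) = (s - 5)*(s - 4)*(s - 2)*(s + 2)*(s - 3)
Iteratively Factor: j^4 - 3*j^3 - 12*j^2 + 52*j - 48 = (j - 3)*(j^3 - 12*j + 16) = (j - 3)*(j + 4)*(j^2 - 4*j + 4) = (j - 3)*(j - 2)*(j + 4)*(j - 2)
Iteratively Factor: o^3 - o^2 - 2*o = (o)*(o^2 - o - 2) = o*(o - 2)*(o + 1)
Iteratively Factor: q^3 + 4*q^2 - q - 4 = (q + 1)*(q^2 + 3*q - 4) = (q + 1)*(q + 4)*(q - 1)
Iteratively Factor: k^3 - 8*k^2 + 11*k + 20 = (k - 4)*(k^2 - 4*k - 5) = (k - 4)*(k + 1)*(k - 5)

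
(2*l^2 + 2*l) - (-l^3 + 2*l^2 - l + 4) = l^3 + 3*l - 4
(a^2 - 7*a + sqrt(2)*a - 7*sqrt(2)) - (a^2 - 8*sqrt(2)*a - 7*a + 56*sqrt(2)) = 9*sqrt(2)*a - 63*sqrt(2)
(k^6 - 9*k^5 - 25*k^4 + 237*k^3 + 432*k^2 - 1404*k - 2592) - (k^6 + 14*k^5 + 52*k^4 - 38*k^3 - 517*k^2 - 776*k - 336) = -23*k^5 - 77*k^4 + 275*k^3 + 949*k^2 - 628*k - 2256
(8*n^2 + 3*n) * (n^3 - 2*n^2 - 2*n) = 8*n^5 - 13*n^4 - 22*n^3 - 6*n^2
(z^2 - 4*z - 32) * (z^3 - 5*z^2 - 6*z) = z^5 - 9*z^4 - 18*z^3 + 184*z^2 + 192*z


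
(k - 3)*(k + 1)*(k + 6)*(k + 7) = k^4 + 11*k^3 + 13*k^2 - 123*k - 126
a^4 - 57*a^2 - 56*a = a*(a - 8)*(a + 1)*(a + 7)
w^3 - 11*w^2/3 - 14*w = w*(w - 6)*(w + 7/3)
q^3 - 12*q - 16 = (q - 4)*(q + 2)^2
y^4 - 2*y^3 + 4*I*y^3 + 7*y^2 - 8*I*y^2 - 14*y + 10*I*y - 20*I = (y - 2)*(y - 2*I)*(y + I)*(y + 5*I)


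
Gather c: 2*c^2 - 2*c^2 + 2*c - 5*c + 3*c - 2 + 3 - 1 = 0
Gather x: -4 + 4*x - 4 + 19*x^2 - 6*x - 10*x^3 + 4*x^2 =-10*x^3 + 23*x^2 - 2*x - 8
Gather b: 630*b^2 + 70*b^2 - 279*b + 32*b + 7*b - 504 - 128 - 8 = 700*b^2 - 240*b - 640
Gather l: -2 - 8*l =-8*l - 2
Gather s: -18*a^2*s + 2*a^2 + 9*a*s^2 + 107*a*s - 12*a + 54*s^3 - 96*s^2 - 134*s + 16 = 2*a^2 - 12*a + 54*s^3 + s^2*(9*a - 96) + s*(-18*a^2 + 107*a - 134) + 16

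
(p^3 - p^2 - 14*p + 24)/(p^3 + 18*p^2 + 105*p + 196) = (p^2 - 5*p + 6)/(p^2 + 14*p + 49)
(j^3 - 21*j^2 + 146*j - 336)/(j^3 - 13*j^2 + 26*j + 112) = (j - 6)/(j + 2)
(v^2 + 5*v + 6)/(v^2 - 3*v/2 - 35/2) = 2*(v^2 + 5*v + 6)/(2*v^2 - 3*v - 35)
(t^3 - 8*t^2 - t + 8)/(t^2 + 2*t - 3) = (t^2 - 7*t - 8)/(t + 3)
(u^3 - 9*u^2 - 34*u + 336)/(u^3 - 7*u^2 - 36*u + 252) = (u - 8)/(u - 6)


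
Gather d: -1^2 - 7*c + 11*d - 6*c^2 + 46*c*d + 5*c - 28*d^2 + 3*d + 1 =-6*c^2 - 2*c - 28*d^2 + d*(46*c + 14)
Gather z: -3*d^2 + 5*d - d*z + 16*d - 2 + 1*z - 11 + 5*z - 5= -3*d^2 + 21*d + z*(6 - d) - 18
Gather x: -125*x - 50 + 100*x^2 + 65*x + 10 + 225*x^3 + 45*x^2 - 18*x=225*x^3 + 145*x^2 - 78*x - 40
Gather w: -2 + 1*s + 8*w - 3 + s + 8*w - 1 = 2*s + 16*w - 6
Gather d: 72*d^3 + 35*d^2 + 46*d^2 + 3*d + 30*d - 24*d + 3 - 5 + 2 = 72*d^3 + 81*d^2 + 9*d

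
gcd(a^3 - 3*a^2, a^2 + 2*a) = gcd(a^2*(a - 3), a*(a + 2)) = a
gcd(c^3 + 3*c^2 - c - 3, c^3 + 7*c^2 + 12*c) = c + 3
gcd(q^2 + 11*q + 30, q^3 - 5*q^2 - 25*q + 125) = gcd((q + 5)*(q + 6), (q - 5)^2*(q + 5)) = q + 5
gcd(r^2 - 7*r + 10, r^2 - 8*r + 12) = r - 2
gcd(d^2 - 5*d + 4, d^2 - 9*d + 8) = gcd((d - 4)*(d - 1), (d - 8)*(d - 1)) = d - 1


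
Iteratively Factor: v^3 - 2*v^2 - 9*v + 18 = (v + 3)*(v^2 - 5*v + 6) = (v - 3)*(v + 3)*(v - 2)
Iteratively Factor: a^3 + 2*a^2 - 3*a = (a + 3)*(a^2 - a) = (a - 1)*(a + 3)*(a)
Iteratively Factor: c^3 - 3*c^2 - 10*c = (c - 5)*(c^2 + 2*c) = (c - 5)*(c + 2)*(c)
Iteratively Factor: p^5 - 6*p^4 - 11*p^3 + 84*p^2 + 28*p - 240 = (p + 3)*(p^4 - 9*p^3 + 16*p^2 + 36*p - 80) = (p - 5)*(p + 3)*(p^3 - 4*p^2 - 4*p + 16) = (p - 5)*(p + 2)*(p + 3)*(p^2 - 6*p + 8) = (p - 5)*(p - 4)*(p + 2)*(p + 3)*(p - 2)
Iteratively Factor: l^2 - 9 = (l + 3)*(l - 3)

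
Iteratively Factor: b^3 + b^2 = (b + 1)*(b^2) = b*(b + 1)*(b)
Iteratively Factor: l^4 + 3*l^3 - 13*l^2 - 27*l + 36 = (l - 1)*(l^3 + 4*l^2 - 9*l - 36) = (l - 1)*(l + 3)*(l^2 + l - 12) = (l - 3)*(l - 1)*(l + 3)*(l + 4)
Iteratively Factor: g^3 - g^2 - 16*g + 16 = (g - 4)*(g^2 + 3*g - 4) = (g - 4)*(g + 4)*(g - 1)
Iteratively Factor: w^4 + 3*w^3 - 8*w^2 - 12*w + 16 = (w + 4)*(w^3 - w^2 - 4*w + 4) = (w - 1)*(w + 4)*(w^2 - 4) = (w - 2)*(w - 1)*(w + 4)*(w + 2)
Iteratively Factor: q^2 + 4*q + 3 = (q + 1)*(q + 3)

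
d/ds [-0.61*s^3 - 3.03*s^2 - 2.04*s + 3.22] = -1.83*s^2 - 6.06*s - 2.04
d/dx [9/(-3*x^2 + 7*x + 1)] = 9*(6*x - 7)/(-3*x^2 + 7*x + 1)^2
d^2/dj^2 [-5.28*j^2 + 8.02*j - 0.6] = -10.5600000000000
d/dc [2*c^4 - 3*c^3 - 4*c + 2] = 8*c^3 - 9*c^2 - 4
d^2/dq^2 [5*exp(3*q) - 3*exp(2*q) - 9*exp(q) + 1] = (45*exp(2*q) - 12*exp(q) - 9)*exp(q)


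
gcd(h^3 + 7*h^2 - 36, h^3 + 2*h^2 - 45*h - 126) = h^2 + 9*h + 18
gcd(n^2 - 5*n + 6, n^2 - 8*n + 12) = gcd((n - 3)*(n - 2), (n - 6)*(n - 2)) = n - 2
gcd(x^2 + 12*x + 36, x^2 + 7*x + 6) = x + 6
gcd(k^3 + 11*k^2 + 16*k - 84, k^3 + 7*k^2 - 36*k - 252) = k^2 + 13*k + 42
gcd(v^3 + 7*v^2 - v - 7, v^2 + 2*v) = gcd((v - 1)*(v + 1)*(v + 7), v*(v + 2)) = 1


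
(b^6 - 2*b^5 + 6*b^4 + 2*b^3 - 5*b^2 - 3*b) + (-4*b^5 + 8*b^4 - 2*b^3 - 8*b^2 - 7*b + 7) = b^6 - 6*b^5 + 14*b^4 - 13*b^2 - 10*b + 7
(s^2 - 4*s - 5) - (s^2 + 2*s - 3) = -6*s - 2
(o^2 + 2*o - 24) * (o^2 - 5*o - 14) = o^4 - 3*o^3 - 48*o^2 + 92*o + 336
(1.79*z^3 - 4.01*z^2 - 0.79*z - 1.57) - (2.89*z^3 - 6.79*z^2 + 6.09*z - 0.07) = -1.1*z^3 + 2.78*z^2 - 6.88*z - 1.5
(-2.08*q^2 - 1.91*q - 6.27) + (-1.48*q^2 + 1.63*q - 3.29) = -3.56*q^2 - 0.28*q - 9.56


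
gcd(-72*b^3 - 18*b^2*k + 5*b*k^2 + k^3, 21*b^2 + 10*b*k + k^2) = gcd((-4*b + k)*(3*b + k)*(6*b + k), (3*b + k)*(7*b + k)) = 3*b + k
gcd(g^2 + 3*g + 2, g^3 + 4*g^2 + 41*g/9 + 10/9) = g + 2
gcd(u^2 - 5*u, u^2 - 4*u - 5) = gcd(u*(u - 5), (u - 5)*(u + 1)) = u - 5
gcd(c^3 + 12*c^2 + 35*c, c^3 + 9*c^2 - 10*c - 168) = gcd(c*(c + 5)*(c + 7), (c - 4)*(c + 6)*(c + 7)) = c + 7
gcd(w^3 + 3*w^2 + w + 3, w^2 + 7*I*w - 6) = w + I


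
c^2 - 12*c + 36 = (c - 6)^2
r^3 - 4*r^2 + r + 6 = (r - 3)*(r - 2)*(r + 1)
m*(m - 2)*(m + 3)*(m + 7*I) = m^4 + m^3 + 7*I*m^3 - 6*m^2 + 7*I*m^2 - 42*I*m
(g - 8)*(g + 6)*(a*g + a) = a*g^3 - a*g^2 - 50*a*g - 48*a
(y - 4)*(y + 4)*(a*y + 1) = a*y^3 - 16*a*y + y^2 - 16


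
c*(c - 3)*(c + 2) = c^3 - c^2 - 6*c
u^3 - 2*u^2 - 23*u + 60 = (u - 4)*(u - 3)*(u + 5)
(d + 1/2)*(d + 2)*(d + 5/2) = d^3 + 5*d^2 + 29*d/4 + 5/2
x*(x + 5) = x^2 + 5*x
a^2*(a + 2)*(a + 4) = a^4 + 6*a^3 + 8*a^2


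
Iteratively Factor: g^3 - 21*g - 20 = (g + 1)*(g^2 - g - 20) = (g - 5)*(g + 1)*(g + 4)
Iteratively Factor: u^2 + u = (u)*(u + 1)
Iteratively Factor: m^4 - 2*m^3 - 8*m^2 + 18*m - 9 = (m - 3)*(m^3 + m^2 - 5*m + 3) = (m - 3)*(m - 1)*(m^2 + 2*m - 3) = (m - 3)*(m - 1)^2*(m + 3)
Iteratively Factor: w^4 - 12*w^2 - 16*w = (w + 2)*(w^3 - 2*w^2 - 8*w) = (w - 4)*(w + 2)*(w^2 + 2*w) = (w - 4)*(w + 2)^2*(w)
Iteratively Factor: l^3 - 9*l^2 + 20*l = (l - 4)*(l^2 - 5*l) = (l - 5)*(l - 4)*(l)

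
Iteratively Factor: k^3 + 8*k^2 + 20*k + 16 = (k + 2)*(k^2 + 6*k + 8) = (k + 2)*(k + 4)*(k + 2)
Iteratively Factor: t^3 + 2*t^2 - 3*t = (t - 1)*(t^2 + 3*t) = t*(t - 1)*(t + 3)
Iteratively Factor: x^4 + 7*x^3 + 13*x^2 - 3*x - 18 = (x + 3)*(x^3 + 4*x^2 + x - 6) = (x + 2)*(x + 3)*(x^2 + 2*x - 3) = (x + 2)*(x + 3)^2*(x - 1)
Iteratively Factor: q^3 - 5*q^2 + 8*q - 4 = (q - 2)*(q^2 - 3*q + 2) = (q - 2)*(q - 1)*(q - 2)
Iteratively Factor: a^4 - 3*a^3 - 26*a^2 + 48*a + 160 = (a + 2)*(a^3 - 5*a^2 - 16*a + 80) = (a - 5)*(a + 2)*(a^2 - 16) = (a - 5)*(a + 2)*(a + 4)*(a - 4)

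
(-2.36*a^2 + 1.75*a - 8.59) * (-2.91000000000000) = 6.8676*a^2 - 5.0925*a + 24.9969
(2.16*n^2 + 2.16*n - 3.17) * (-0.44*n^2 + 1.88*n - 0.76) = -0.9504*n^4 + 3.1104*n^3 + 3.814*n^2 - 7.6012*n + 2.4092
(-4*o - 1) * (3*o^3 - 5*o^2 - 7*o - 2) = -12*o^4 + 17*o^3 + 33*o^2 + 15*o + 2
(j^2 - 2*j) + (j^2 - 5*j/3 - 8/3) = 2*j^2 - 11*j/3 - 8/3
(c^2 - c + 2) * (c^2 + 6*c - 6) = c^4 + 5*c^3 - 10*c^2 + 18*c - 12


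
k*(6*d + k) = 6*d*k + k^2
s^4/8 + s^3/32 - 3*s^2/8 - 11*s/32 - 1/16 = (s/4 + 1/4)*(s/2 + 1/2)*(s - 2)*(s + 1/4)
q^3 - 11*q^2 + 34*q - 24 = (q - 6)*(q - 4)*(q - 1)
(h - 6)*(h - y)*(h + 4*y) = h^3 + 3*h^2*y - 6*h^2 - 4*h*y^2 - 18*h*y + 24*y^2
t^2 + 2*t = t*(t + 2)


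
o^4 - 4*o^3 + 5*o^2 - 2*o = o*(o - 2)*(o - 1)^2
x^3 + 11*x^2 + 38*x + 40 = (x + 2)*(x + 4)*(x + 5)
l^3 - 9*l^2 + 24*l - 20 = (l - 5)*(l - 2)^2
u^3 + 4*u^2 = u^2*(u + 4)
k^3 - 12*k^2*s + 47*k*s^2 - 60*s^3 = (k - 5*s)*(k - 4*s)*(k - 3*s)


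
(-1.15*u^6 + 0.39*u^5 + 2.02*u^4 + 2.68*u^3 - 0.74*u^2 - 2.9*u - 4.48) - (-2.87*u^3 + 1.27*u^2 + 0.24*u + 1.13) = -1.15*u^6 + 0.39*u^5 + 2.02*u^4 + 5.55*u^3 - 2.01*u^2 - 3.14*u - 5.61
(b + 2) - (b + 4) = -2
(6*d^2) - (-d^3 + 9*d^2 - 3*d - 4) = d^3 - 3*d^2 + 3*d + 4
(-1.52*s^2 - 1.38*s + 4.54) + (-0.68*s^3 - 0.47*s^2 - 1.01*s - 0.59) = -0.68*s^3 - 1.99*s^2 - 2.39*s + 3.95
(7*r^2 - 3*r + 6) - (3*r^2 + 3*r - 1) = 4*r^2 - 6*r + 7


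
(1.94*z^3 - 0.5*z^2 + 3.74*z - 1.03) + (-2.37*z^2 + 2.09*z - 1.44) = 1.94*z^3 - 2.87*z^2 + 5.83*z - 2.47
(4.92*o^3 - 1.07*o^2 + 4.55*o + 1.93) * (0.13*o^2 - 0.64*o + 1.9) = 0.6396*o^5 - 3.2879*o^4 + 10.6243*o^3 - 4.6941*o^2 + 7.4098*o + 3.667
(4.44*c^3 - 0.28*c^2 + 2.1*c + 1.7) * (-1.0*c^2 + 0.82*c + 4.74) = -4.44*c^5 + 3.9208*c^4 + 18.716*c^3 - 1.3052*c^2 + 11.348*c + 8.058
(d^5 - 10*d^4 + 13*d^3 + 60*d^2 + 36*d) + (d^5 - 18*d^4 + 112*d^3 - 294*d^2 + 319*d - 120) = 2*d^5 - 28*d^4 + 125*d^3 - 234*d^2 + 355*d - 120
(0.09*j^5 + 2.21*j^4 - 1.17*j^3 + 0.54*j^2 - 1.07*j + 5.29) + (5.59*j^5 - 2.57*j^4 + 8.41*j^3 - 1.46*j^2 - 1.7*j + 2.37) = 5.68*j^5 - 0.36*j^4 + 7.24*j^3 - 0.92*j^2 - 2.77*j + 7.66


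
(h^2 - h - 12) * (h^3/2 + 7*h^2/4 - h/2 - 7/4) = h^5/2 + 5*h^4/4 - 33*h^3/4 - 89*h^2/4 + 31*h/4 + 21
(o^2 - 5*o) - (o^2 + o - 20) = 20 - 6*o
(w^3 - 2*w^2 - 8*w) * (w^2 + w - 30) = w^5 - w^4 - 40*w^3 + 52*w^2 + 240*w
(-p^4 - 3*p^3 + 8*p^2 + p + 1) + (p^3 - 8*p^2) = -p^4 - 2*p^3 + p + 1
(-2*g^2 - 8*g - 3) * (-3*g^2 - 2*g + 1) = 6*g^4 + 28*g^3 + 23*g^2 - 2*g - 3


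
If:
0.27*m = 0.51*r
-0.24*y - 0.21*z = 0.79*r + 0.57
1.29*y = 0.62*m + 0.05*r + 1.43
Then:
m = -0.389965705576019*z - 1.55252127524451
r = -0.206452432363775*z - 0.821923028070621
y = 0.330496634065794 - 0.195427410135908*z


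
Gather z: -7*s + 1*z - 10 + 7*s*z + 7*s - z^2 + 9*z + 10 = -z^2 + z*(7*s + 10)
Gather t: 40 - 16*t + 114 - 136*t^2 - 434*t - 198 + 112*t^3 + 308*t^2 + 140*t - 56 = 112*t^3 + 172*t^2 - 310*t - 100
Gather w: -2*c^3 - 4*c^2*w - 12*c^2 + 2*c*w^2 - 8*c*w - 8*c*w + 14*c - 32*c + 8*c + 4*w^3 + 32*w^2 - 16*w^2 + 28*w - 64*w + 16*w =-2*c^3 - 12*c^2 - 10*c + 4*w^3 + w^2*(2*c + 16) + w*(-4*c^2 - 16*c - 20)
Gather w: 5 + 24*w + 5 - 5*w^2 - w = -5*w^2 + 23*w + 10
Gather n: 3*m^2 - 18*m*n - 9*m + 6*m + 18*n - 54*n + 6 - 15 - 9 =3*m^2 - 3*m + n*(-18*m - 36) - 18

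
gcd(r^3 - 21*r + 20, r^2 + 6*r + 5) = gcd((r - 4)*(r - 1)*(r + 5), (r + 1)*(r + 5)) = r + 5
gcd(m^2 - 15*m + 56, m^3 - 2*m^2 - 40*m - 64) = m - 8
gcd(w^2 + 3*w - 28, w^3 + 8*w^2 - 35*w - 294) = w + 7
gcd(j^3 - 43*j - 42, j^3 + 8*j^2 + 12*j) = j + 6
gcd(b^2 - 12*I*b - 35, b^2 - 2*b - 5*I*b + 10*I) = b - 5*I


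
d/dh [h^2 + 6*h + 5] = 2*h + 6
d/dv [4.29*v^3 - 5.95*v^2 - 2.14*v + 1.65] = 12.87*v^2 - 11.9*v - 2.14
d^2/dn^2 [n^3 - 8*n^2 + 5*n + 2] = 6*n - 16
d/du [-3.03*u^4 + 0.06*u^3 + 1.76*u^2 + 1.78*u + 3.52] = -12.12*u^3 + 0.18*u^2 + 3.52*u + 1.78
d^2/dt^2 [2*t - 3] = 0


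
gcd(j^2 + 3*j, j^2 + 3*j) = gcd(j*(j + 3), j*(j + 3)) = j^2 + 3*j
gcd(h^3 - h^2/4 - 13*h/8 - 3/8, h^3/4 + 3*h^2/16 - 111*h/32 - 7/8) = h + 1/4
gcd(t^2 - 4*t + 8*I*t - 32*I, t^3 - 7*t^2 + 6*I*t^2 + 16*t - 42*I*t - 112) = t + 8*I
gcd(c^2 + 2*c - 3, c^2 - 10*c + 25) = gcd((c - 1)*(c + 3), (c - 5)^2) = 1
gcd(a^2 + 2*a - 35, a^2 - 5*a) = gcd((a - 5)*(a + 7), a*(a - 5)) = a - 5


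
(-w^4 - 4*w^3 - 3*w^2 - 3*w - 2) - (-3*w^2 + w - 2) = -w^4 - 4*w^3 - 4*w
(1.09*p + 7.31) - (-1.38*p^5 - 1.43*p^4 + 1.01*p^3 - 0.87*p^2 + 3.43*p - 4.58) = 1.38*p^5 + 1.43*p^4 - 1.01*p^3 + 0.87*p^2 - 2.34*p + 11.89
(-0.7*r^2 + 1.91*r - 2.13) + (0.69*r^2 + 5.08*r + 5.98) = -0.01*r^2 + 6.99*r + 3.85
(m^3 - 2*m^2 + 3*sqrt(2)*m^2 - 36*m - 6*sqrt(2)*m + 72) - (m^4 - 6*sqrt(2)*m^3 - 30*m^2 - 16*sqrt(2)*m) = -m^4 + m^3 + 6*sqrt(2)*m^3 + 3*sqrt(2)*m^2 + 28*m^2 - 36*m + 10*sqrt(2)*m + 72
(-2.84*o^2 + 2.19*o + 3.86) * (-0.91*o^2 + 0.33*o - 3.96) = 2.5844*o^4 - 2.9301*o^3 + 8.4565*o^2 - 7.3986*o - 15.2856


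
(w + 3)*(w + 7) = w^2 + 10*w + 21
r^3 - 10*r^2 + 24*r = r*(r - 6)*(r - 4)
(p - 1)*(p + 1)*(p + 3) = p^3 + 3*p^2 - p - 3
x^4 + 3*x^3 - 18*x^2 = x^2*(x - 3)*(x + 6)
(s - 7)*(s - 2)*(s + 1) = s^3 - 8*s^2 + 5*s + 14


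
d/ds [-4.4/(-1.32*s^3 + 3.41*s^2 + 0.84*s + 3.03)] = (-17.424*s^2 + 30.008*s + 3.696)/(-1.32*s^3 + 3.41*s^2 + 0.84*s + 3.03)^2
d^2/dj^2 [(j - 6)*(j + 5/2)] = 2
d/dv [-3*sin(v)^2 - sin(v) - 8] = -(6*sin(v) + 1)*cos(v)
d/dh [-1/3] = 0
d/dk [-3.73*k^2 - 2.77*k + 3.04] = -7.46*k - 2.77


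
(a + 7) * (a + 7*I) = a^2 + 7*a + 7*I*a + 49*I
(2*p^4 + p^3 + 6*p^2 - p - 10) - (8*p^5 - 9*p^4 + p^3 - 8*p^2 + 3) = -8*p^5 + 11*p^4 + 14*p^2 - p - 13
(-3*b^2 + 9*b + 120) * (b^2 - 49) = -3*b^4 + 9*b^3 + 267*b^2 - 441*b - 5880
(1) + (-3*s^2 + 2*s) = -3*s^2 + 2*s + 1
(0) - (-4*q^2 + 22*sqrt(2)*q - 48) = 4*q^2 - 22*sqrt(2)*q + 48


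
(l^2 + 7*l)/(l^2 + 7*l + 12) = l*(l + 7)/(l^2 + 7*l + 12)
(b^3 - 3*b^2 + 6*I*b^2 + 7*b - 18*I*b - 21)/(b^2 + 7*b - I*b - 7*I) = (b^2 + b*(-3 + 7*I) - 21*I)/(b + 7)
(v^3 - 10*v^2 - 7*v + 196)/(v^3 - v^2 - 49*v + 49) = (v^2 - 3*v - 28)/(v^2 + 6*v - 7)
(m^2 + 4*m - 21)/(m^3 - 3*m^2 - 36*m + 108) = (m + 7)/(m^2 - 36)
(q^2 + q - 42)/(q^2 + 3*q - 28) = (q - 6)/(q - 4)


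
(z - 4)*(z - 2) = z^2 - 6*z + 8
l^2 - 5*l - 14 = (l - 7)*(l + 2)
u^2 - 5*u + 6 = (u - 3)*(u - 2)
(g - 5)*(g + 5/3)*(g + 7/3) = g^3 - g^2 - 145*g/9 - 175/9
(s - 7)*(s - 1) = s^2 - 8*s + 7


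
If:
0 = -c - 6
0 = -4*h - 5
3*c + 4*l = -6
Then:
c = -6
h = -5/4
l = 3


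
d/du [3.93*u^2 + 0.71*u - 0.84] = 7.86*u + 0.71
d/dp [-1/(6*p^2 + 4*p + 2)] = (3*p + 1)/(3*p^2 + 2*p + 1)^2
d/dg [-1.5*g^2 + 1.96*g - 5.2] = 1.96 - 3.0*g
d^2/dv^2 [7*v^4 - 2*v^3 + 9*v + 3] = 12*v*(7*v - 1)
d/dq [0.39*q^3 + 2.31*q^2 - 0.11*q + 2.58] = 1.17*q^2 + 4.62*q - 0.11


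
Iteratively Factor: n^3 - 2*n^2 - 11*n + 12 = (n - 4)*(n^2 + 2*n - 3) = (n - 4)*(n - 1)*(n + 3)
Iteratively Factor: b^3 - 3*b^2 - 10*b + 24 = (b - 2)*(b^2 - b - 12) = (b - 4)*(b - 2)*(b + 3)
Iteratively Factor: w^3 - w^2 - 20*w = (w + 4)*(w^2 - 5*w) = (w - 5)*(w + 4)*(w)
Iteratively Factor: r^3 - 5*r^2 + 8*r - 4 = (r - 2)*(r^2 - 3*r + 2) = (r - 2)*(r - 1)*(r - 2)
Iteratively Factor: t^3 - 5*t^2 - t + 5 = (t - 1)*(t^2 - 4*t - 5) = (t - 1)*(t + 1)*(t - 5)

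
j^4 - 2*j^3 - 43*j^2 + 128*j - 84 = (j - 6)*(j - 2)*(j - 1)*(j + 7)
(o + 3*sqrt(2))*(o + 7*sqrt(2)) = o^2 + 10*sqrt(2)*o + 42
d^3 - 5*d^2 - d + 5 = (d - 5)*(d - 1)*(d + 1)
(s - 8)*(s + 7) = s^2 - s - 56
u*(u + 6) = u^2 + 6*u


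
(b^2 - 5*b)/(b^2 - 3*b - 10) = b/(b + 2)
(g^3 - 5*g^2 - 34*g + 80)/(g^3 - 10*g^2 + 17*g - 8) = (g^2 + 3*g - 10)/(g^2 - 2*g + 1)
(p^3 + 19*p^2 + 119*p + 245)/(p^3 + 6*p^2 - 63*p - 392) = (p + 5)/(p - 8)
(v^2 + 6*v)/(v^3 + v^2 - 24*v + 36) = v/(v^2 - 5*v + 6)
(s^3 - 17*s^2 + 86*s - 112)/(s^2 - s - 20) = (-s^3 + 17*s^2 - 86*s + 112)/(-s^2 + s + 20)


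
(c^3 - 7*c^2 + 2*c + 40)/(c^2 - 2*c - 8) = c - 5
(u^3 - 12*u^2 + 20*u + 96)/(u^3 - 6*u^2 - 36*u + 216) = (u^2 - 6*u - 16)/(u^2 - 36)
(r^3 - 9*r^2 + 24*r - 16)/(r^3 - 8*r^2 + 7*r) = (r^2 - 8*r + 16)/(r*(r - 7))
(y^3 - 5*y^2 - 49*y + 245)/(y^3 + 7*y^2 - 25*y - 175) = (y - 7)/(y + 5)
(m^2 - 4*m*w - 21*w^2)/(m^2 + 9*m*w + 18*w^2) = (m - 7*w)/(m + 6*w)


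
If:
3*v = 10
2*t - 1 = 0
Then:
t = 1/2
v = 10/3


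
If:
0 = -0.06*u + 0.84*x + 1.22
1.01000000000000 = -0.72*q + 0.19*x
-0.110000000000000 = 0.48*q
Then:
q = -0.23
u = 82.60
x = 4.45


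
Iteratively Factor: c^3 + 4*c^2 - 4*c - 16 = (c + 2)*(c^2 + 2*c - 8) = (c + 2)*(c + 4)*(c - 2)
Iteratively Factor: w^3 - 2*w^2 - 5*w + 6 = (w + 2)*(w^2 - 4*w + 3) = (w - 1)*(w + 2)*(w - 3)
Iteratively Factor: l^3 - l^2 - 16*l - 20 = (l + 2)*(l^2 - 3*l - 10) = (l + 2)^2*(l - 5)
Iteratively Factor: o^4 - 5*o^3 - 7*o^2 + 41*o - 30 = (o - 2)*(o^3 - 3*o^2 - 13*o + 15) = (o - 2)*(o + 3)*(o^2 - 6*o + 5) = (o - 5)*(o - 2)*(o + 3)*(o - 1)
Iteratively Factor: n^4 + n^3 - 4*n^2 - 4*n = (n)*(n^3 + n^2 - 4*n - 4) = n*(n + 1)*(n^2 - 4) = n*(n - 2)*(n + 1)*(n + 2)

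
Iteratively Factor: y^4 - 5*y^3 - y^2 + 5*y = (y - 5)*(y^3 - y) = (y - 5)*(y - 1)*(y^2 + y) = (y - 5)*(y - 1)*(y + 1)*(y)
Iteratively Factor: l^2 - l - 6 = (l + 2)*(l - 3)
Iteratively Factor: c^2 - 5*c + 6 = (c - 2)*(c - 3)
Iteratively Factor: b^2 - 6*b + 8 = (b - 4)*(b - 2)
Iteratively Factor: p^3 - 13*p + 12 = (p - 1)*(p^2 + p - 12) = (p - 1)*(p + 4)*(p - 3)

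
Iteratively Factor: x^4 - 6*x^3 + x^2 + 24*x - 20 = (x - 2)*(x^3 - 4*x^2 - 7*x + 10) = (x - 2)*(x - 1)*(x^2 - 3*x - 10) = (x - 5)*(x - 2)*(x - 1)*(x + 2)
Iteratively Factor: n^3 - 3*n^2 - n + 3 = (n - 1)*(n^2 - 2*n - 3) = (n - 1)*(n + 1)*(n - 3)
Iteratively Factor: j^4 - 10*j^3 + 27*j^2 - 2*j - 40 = (j - 2)*(j^3 - 8*j^2 + 11*j + 20) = (j - 2)*(j + 1)*(j^2 - 9*j + 20) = (j - 5)*(j - 2)*(j + 1)*(j - 4)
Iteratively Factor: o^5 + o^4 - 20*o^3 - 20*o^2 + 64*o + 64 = (o - 2)*(o^4 + 3*o^3 - 14*o^2 - 48*o - 32) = (o - 4)*(o - 2)*(o^3 + 7*o^2 + 14*o + 8) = (o - 4)*(o - 2)*(o + 2)*(o^2 + 5*o + 4) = (o - 4)*(o - 2)*(o + 2)*(o + 4)*(o + 1)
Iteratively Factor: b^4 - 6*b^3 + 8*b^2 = (b - 2)*(b^3 - 4*b^2) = b*(b - 2)*(b^2 - 4*b) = b*(b - 4)*(b - 2)*(b)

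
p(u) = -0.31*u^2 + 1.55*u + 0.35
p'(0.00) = 1.55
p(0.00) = 0.35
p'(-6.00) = 5.27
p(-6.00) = -20.11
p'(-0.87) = 2.09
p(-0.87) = -1.23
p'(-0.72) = 2.00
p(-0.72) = -0.93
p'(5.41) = -1.80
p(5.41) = -0.34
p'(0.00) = 1.55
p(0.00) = 0.35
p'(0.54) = 1.22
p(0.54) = 1.10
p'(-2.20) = 2.91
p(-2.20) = -4.56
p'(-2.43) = 3.06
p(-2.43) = -5.25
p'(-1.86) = 2.70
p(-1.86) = -3.61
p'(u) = 1.55 - 0.62*u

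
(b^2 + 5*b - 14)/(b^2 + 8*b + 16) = (b^2 + 5*b - 14)/(b^2 + 8*b + 16)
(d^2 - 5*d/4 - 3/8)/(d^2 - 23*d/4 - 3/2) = (d - 3/2)/(d - 6)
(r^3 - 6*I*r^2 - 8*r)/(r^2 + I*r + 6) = r*(r - 4*I)/(r + 3*I)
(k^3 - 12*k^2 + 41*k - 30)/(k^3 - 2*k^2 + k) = (k^2 - 11*k + 30)/(k*(k - 1))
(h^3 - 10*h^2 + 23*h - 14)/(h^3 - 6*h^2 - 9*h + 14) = (h - 2)/(h + 2)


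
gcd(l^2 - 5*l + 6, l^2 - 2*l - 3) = l - 3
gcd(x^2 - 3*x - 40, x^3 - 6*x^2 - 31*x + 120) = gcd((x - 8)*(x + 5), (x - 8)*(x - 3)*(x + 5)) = x^2 - 3*x - 40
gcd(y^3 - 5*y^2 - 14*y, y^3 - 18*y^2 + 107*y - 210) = y - 7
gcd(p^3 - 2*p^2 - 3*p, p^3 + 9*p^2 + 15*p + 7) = p + 1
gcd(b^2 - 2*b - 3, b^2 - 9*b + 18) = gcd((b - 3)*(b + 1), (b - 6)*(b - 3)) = b - 3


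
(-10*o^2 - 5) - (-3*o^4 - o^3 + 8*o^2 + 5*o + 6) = 3*o^4 + o^3 - 18*o^2 - 5*o - 11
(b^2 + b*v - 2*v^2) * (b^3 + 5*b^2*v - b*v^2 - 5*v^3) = b^5 + 6*b^4*v + 2*b^3*v^2 - 16*b^2*v^3 - 3*b*v^4 + 10*v^5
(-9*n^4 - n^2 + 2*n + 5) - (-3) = -9*n^4 - n^2 + 2*n + 8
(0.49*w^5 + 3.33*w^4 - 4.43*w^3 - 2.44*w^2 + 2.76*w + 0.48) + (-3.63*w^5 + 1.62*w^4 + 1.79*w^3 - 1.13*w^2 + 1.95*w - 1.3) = -3.14*w^5 + 4.95*w^4 - 2.64*w^3 - 3.57*w^2 + 4.71*w - 0.82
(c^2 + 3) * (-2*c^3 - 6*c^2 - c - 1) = -2*c^5 - 6*c^4 - 7*c^3 - 19*c^2 - 3*c - 3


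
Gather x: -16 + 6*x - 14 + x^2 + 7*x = x^2 + 13*x - 30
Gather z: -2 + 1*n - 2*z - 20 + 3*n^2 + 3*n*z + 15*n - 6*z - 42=3*n^2 + 16*n + z*(3*n - 8) - 64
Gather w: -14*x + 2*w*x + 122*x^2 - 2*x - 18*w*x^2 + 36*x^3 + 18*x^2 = w*(-18*x^2 + 2*x) + 36*x^3 + 140*x^2 - 16*x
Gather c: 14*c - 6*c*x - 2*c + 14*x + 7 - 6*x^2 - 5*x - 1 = c*(12 - 6*x) - 6*x^2 + 9*x + 6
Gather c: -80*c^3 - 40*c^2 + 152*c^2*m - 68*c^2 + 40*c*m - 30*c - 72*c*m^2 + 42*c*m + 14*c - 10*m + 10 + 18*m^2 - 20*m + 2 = -80*c^3 + c^2*(152*m - 108) + c*(-72*m^2 + 82*m - 16) + 18*m^2 - 30*m + 12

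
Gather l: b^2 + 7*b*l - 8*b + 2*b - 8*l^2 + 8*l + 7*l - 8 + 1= b^2 - 6*b - 8*l^2 + l*(7*b + 15) - 7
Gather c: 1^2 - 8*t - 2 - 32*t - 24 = -40*t - 25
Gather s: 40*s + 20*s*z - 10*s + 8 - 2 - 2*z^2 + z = s*(20*z + 30) - 2*z^2 + z + 6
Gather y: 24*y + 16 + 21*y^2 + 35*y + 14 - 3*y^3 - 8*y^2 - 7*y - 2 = -3*y^3 + 13*y^2 + 52*y + 28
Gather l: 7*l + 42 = 7*l + 42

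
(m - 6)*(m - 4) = m^2 - 10*m + 24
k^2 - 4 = (k - 2)*(k + 2)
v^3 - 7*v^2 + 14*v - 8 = (v - 4)*(v - 2)*(v - 1)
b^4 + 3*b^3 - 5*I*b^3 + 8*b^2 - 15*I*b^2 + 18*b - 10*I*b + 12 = (b + 1)*(b + 2)*(b - 6*I)*(b + I)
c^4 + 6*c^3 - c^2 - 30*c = c*(c - 2)*(c + 3)*(c + 5)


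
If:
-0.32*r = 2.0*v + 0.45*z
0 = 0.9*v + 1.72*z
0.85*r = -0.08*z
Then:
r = 0.00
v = 0.00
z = 0.00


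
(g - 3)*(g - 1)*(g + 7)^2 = g^4 + 10*g^3 - 4*g^2 - 154*g + 147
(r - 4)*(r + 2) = r^2 - 2*r - 8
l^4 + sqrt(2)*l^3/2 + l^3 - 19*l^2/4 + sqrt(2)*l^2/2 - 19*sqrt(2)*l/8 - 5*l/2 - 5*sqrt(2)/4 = (l - 2)*(l + 1/2)*(l + 5/2)*(l + sqrt(2)/2)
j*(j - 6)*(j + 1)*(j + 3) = j^4 - 2*j^3 - 21*j^2 - 18*j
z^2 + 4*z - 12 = (z - 2)*(z + 6)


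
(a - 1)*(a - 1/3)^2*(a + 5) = a^4 + 10*a^3/3 - 68*a^2/9 + 34*a/9 - 5/9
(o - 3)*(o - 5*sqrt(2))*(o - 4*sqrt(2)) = o^3 - 9*sqrt(2)*o^2 - 3*o^2 + 27*sqrt(2)*o + 40*o - 120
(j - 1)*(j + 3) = j^2 + 2*j - 3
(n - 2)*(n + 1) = n^2 - n - 2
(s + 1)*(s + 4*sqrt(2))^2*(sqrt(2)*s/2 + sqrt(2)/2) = sqrt(2)*s^4/2 + sqrt(2)*s^3 + 8*s^3 + 16*s^2 + 33*sqrt(2)*s^2/2 + 8*s + 32*sqrt(2)*s + 16*sqrt(2)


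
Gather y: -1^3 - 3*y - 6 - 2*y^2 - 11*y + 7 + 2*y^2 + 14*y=0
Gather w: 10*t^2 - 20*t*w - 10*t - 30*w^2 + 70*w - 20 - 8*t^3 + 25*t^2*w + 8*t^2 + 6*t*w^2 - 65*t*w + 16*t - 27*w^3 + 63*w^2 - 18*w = -8*t^3 + 18*t^2 + 6*t - 27*w^3 + w^2*(6*t + 33) + w*(25*t^2 - 85*t + 52) - 20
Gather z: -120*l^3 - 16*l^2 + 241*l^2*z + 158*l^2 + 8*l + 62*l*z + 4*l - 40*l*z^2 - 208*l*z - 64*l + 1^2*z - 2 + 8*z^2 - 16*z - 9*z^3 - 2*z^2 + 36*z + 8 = -120*l^3 + 142*l^2 - 52*l - 9*z^3 + z^2*(6 - 40*l) + z*(241*l^2 - 146*l + 21) + 6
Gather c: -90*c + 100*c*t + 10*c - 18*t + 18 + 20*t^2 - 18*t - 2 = c*(100*t - 80) + 20*t^2 - 36*t + 16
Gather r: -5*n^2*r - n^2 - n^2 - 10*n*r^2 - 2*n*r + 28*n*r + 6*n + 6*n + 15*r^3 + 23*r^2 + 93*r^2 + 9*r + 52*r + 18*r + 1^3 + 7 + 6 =-2*n^2 + 12*n + 15*r^3 + r^2*(116 - 10*n) + r*(-5*n^2 + 26*n + 79) + 14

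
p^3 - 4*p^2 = p^2*(p - 4)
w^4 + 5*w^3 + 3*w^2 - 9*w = w*(w - 1)*(w + 3)^2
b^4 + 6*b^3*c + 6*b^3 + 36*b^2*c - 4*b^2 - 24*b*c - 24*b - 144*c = (b - 2)*(b + 2)*(b + 6)*(b + 6*c)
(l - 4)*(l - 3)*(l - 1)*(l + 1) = l^4 - 7*l^3 + 11*l^2 + 7*l - 12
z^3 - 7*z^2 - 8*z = z*(z - 8)*(z + 1)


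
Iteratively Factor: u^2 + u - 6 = (u - 2)*(u + 3)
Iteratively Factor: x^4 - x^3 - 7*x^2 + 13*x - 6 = (x + 3)*(x^3 - 4*x^2 + 5*x - 2) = (x - 1)*(x + 3)*(x^2 - 3*x + 2) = (x - 1)^2*(x + 3)*(x - 2)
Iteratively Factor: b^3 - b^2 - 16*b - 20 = (b - 5)*(b^2 + 4*b + 4) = (b - 5)*(b + 2)*(b + 2)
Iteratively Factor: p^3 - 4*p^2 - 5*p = (p + 1)*(p^2 - 5*p) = (p - 5)*(p + 1)*(p)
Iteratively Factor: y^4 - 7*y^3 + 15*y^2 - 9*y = (y - 3)*(y^3 - 4*y^2 + 3*y) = (y - 3)^2*(y^2 - y) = y*(y - 3)^2*(y - 1)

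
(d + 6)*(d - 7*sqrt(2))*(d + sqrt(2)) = d^3 - 6*sqrt(2)*d^2 + 6*d^2 - 36*sqrt(2)*d - 14*d - 84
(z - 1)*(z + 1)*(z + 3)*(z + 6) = z^4 + 9*z^3 + 17*z^2 - 9*z - 18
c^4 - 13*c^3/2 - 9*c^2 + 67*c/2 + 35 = (c - 7)*(c - 5/2)*(c + 1)*(c + 2)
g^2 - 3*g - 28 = (g - 7)*(g + 4)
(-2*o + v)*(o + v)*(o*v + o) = -2*o^3*v - 2*o^3 - o^2*v^2 - o^2*v + o*v^3 + o*v^2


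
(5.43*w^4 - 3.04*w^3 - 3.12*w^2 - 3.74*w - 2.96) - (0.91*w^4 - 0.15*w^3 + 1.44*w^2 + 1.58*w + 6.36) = 4.52*w^4 - 2.89*w^3 - 4.56*w^2 - 5.32*w - 9.32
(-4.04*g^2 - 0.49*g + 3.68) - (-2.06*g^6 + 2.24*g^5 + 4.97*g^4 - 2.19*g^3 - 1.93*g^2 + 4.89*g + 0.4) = 2.06*g^6 - 2.24*g^5 - 4.97*g^4 + 2.19*g^3 - 2.11*g^2 - 5.38*g + 3.28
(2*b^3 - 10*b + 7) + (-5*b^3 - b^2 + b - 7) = -3*b^3 - b^2 - 9*b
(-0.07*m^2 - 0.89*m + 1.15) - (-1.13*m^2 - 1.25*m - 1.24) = 1.06*m^2 + 0.36*m + 2.39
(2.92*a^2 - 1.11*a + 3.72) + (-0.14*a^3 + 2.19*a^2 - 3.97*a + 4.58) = -0.14*a^3 + 5.11*a^2 - 5.08*a + 8.3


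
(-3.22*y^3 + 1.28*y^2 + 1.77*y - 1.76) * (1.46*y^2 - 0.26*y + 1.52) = -4.7012*y^5 + 2.706*y^4 - 2.643*y^3 - 1.0842*y^2 + 3.148*y - 2.6752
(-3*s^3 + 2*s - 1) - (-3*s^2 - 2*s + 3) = -3*s^3 + 3*s^2 + 4*s - 4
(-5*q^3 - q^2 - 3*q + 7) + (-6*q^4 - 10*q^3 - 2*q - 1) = -6*q^4 - 15*q^3 - q^2 - 5*q + 6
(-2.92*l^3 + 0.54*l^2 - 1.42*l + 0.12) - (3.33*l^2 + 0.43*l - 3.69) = -2.92*l^3 - 2.79*l^2 - 1.85*l + 3.81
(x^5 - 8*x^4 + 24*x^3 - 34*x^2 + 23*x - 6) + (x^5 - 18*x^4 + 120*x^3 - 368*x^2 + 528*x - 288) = 2*x^5 - 26*x^4 + 144*x^3 - 402*x^2 + 551*x - 294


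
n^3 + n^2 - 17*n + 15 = (n - 3)*(n - 1)*(n + 5)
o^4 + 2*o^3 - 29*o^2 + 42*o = o*(o - 3)*(o - 2)*(o + 7)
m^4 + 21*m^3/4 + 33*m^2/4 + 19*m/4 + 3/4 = (m + 1/4)*(m + 1)^2*(m + 3)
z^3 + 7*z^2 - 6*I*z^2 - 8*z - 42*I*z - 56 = (z + 7)*(z - 4*I)*(z - 2*I)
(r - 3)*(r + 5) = r^2 + 2*r - 15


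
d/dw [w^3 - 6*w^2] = 3*w*(w - 4)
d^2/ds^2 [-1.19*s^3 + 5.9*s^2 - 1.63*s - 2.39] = 11.8 - 7.14*s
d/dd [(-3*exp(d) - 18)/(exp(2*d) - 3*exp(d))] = 3*(exp(2*d) + 12*exp(d) - 18)*exp(-d)/(exp(2*d) - 6*exp(d) + 9)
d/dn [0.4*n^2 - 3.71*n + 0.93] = 0.8*n - 3.71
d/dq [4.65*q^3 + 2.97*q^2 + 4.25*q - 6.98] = 13.95*q^2 + 5.94*q + 4.25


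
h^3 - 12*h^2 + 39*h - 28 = (h - 7)*(h - 4)*(h - 1)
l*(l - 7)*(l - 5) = l^3 - 12*l^2 + 35*l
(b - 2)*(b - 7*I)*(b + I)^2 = b^4 - 2*b^3 - 5*I*b^3 + 13*b^2 + 10*I*b^2 - 26*b + 7*I*b - 14*I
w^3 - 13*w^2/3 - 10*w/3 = w*(w - 5)*(w + 2/3)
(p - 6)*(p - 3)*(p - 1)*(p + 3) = p^4 - 7*p^3 - 3*p^2 + 63*p - 54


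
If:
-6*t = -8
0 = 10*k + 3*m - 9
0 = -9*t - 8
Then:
No Solution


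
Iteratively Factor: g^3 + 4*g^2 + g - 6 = (g + 2)*(g^2 + 2*g - 3) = (g - 1)*(g + 2)*(g + 3)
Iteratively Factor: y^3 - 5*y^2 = (y - 5)*(y^2) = y*(y - 5)*(y)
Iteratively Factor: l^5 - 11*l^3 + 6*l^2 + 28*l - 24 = (l - 1)*(l^4 + l^3 - 10*l^2 - 4*l + 24) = (l - 1)*(l + 2)*(l^3 - l^2 - 8*l + 12) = (l - 1)*(l + 2)*(l + 3)*(l^2 - 4*l + 4) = (l - 2)*(l - 1)*(l + 2)*(l + 3)*(l - 2)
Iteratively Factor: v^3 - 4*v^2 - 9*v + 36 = (v - 3)*(v^2 - v - 12) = (v - 3)*(v + 3)*(v - 4)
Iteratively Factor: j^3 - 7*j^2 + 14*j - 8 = (j - 4)*(j^2 - 3*j + 2) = (j - 4)*(j - 1)*(j - 2)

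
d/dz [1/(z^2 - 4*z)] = 2*(2 - z)/(z^2*(z - 4)^2)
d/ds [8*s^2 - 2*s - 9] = 16*s - 2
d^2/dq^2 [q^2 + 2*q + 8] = 2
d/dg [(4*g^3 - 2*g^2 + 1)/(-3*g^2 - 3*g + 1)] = (-12*g^4 - 24*g^3 + 18*g^2 + 2*g + 3)/(9*g^4 + 18*g^3 + 3*g^2 - 6*g + 1)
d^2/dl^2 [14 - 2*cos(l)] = 2*cos(l)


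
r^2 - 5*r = r*(r - 5)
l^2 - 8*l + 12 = (l - 6)*(l - 2)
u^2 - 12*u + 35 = (u - 7)*(u - 5)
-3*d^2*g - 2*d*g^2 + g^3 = g*(-3*d + g)*(d + g)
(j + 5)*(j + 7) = j^2 + 12*j + 35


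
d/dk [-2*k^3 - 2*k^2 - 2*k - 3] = -6*k^2 - 4*k - 2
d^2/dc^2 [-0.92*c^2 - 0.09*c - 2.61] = -1.84000000000000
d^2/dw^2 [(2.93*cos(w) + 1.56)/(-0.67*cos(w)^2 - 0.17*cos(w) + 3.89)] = (0.0739049503256551*(1 - cos(w)^2)^2 + 0.0393957715763688*cos(w)^5 + 1.30955871411487*cos(w)^3 + 0.568471156147884*cos(w)^2 - 0.0454132192392511*cos(w) - 0.436241023549576)/(0.208074534161491*cos(w)^2 + 0.0527950310559006*cos(w) - 1.20807453416149)^3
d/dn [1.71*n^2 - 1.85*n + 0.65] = 3.42*n - 1.85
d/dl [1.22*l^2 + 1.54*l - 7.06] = 2.44*l + 1.54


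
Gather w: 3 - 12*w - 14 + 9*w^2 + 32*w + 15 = 9*w^2 + 20*w + 4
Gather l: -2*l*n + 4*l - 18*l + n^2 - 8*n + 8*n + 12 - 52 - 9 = l*(-2*n - 14) + n^2 - 49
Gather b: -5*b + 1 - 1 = -5*b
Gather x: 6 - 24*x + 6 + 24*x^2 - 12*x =24*x^2 - 36*x + 12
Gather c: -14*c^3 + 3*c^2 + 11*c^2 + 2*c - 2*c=-14*c^3 + 14*c^2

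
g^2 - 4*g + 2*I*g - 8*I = (g - 4)*(g + 2*I)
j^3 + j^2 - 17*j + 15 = (j - 3)*(j - 1)*(j + 5)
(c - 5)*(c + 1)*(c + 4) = c^3 - 21*c - 20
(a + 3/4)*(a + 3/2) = a^2 + 9*a/4 + 9/8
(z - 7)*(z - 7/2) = z^2 - 21*z/2 + 49/2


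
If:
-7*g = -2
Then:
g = 2/7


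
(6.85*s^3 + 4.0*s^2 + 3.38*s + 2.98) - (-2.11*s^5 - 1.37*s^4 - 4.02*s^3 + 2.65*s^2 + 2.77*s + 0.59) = 2.11*s^5 + 1.37*s^4 + 10.87*s^3 + 1.35*s^2 + 0.61*s + 2.39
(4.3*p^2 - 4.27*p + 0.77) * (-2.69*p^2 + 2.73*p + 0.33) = -11.567*p^4 + 23.2253*p^3 - 12.3094*p^2 + 0.693*p + 0.2541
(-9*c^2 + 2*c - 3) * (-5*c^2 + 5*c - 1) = 45*c^4 - 55*c^3 + 34*c^2 - 17*c + 3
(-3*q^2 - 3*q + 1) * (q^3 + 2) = -3*q^5 - 3*q^4 + q^3 - 6*q^2 - 6*q + 2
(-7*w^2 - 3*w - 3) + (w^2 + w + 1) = -6*w^2 - 2*w - 2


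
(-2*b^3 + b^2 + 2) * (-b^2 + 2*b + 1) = 2*b^5 - 5*b^4 - b^2 + 4*b + 2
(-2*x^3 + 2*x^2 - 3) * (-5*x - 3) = 10*x^4 - 4*x^3 - 6*x^2 + 15*x + 9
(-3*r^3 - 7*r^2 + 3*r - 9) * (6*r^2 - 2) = -18*r^5 - 42*r^4 + 24*r^3 - 40*r^2 - 6*r + 18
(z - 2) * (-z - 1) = -z^2 + z + 2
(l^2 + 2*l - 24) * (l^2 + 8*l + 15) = l^4 + 10*l^3 + 7*l^2 - 162*l - 360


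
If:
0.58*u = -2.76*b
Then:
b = -0.210144927536232*u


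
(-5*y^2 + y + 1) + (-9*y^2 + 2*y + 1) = -14*y^2 + 3*y + 2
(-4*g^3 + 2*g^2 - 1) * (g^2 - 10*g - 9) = -4*g^5 + 42*g^4 + 16*g^3 - 19*g^2 + 10*g + 9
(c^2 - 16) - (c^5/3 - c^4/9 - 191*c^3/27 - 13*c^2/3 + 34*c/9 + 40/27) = -c^5/3 + c^4/9 + 191*c^3/27 + 16*c^2/3 - 34*c/9 - 472/27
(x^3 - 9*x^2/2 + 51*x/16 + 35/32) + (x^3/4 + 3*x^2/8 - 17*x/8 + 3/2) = 5*x^3/4 - 33*x^2/8 + 17*x/16 + 83/32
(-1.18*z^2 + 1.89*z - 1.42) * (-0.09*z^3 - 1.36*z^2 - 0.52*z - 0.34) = 0.1062*z^5 + 1.4347*z^4 - 1.829*z^3 + 1.3496*z^2 + 0.0957999999999999*z + 0.4828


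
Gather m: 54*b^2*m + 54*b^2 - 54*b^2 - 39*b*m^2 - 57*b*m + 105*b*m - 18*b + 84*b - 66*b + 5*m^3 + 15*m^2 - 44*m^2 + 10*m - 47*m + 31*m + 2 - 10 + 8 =5*m^3 + m^2*(-39*b - 29) + m*(54*b^2 + 48*b - 6)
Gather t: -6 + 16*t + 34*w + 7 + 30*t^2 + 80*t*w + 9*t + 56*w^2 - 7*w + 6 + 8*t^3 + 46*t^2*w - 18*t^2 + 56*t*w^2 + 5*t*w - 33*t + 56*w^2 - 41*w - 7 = 8*t^3 + t^2*(46*w + 12) + t*(56*w^2 + 85*w - 8) + 112*w^2 - 14*w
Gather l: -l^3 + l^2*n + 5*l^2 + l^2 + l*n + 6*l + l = -l^3 + l^2*(n + 6) + l*(n + 7)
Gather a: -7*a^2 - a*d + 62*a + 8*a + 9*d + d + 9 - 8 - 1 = -7*a^2 + a*(70 - d) + 10*d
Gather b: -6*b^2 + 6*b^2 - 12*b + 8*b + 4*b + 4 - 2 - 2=0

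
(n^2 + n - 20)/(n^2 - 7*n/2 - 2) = 2*(n + 5)/(2*n + 1)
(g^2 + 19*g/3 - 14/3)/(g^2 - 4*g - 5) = (-3*g^2 - 19*g + 14)/(3*(-g^2 + 4*g + 5))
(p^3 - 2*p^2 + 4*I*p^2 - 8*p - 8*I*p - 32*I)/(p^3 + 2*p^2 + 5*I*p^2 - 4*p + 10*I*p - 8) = (p - 4)/(p + I)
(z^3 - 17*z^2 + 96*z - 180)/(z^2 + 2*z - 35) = (z^2 - 12*z + 36)/(z + 7)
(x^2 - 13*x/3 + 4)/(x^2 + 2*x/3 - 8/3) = (x - 3)/(x + 2)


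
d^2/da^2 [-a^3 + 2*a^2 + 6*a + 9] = 4 - 6*a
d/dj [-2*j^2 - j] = -4*j - 1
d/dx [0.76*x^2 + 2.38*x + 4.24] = 1.52*x + 2.38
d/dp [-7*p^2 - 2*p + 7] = -14*p - 2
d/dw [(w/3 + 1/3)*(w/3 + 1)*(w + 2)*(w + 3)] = 4*w^3/9 + 3*w^2 + 58*w/9 + 13/3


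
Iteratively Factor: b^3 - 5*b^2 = (b)*(b^2 - 5*b) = b*(b - 5)*(b)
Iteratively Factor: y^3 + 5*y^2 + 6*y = (y + 2)*(y^2 + 3*y) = y*(y + 2)*(y + 3)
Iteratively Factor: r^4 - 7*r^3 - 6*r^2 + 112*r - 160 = (r + 4)*(r^3 - 11*r^2 + 38*r - 40) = (r - 4)*(r + 4)*(r^2 - 7*r + 10) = (r - 5)*(r - 4)*(r + 4)*(r - 2)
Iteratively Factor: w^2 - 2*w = (w)*(w - 2)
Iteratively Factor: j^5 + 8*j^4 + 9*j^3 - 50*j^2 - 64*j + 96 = (j - 2)*(j^4 + 10*j^3 + 29*j^2 + 8*j - 48) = (j - 2)*(j + 4)*(j^3 + 6*j^2 + 5*j - 12) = (j - 2)*(j + 4)^2*(j^2 + 2*j - 3) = (j - 2)*(j - 1)*(j + 4)^2*(j + 3)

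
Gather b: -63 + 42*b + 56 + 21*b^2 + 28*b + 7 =21*b^2 + 70*b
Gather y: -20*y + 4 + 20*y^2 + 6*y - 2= 20*y^2 - 14*y + 2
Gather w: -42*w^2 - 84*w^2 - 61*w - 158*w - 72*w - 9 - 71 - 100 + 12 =-126*w^2 - 291*w - 168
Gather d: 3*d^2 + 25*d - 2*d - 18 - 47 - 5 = 3*d^2 + 23*d - 70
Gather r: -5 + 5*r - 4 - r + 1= 4*r - 8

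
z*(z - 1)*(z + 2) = z^3 + z^2 - 2*z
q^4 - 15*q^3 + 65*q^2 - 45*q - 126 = (q - 7)*(q - 6)*(q - 3)*(q + 1)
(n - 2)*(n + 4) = n^2 + 2*n - 8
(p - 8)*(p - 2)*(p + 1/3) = p^3 - 29*p^2/3 + 38*p/3 + 16/3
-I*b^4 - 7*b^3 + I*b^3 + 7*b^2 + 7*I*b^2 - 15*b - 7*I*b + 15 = (b - 1)*(b - 5*I)*(b - 3*I)*(-I*b + 1)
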